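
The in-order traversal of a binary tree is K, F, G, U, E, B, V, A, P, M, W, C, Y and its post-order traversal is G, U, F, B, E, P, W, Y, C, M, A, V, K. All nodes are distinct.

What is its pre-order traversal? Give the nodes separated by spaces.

The last element of post-order is the root; it splits in-order into left and right subtrees.
Root K: left subtree has 0 nodes { }, right has 12 {F, G, U, E, B, V, A, P, M, W, C, Y}.
  Root V: left subtree has 5 nodes {F, G, U, E, B}, right has 6 {A, P, M, W, C, Y}.
    Root E: left subtree has 3 nodes {F, G, U}, right has 1 {B}.
      Root F: left subtree has 0 nodes { }, right has 2 {G, U}.
        Root U: left subtree has 1 node {G}, right has 0 { }.
    Root A: left subtree has 0 nodes { }, right has 5 {P, M, W, C, Y}.
      Root M: left subtree has 1 node {P}, right has 3 {W, C, Y}.
        Root C: left subtree has 1 node {W}, right has 1 {Y}.

K V E F U G B A M P C W Y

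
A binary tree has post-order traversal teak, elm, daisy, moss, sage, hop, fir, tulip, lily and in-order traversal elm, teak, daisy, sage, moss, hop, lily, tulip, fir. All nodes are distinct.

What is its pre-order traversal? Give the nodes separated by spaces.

lily hop sage daisy elm teak moss tulip fir

The last element of post-order is the root; it splits in-order into left and right subtrees.
Root lily: left subtree has 6 nodes {elm, teak, daisy, sage, moss, hop}, right has 2 {tulip, fir}.
  Root hop: left subtree has 5 nodes {elm, teak, daisy, sage, moss}, right has 0 { }.
    Root sage: left subtree has 3 nodes {elm, teak, daisy}, right has 1 {moss}.
      Root daisy: left subtree has 2 nodes {elm, teak}, right has 0 { }.
        Root elm: left subtree has 0 nodes { }, right has 1 {teak}.
  Root tulip: left subtree has 0 nodes { }, right has 1 {fir}.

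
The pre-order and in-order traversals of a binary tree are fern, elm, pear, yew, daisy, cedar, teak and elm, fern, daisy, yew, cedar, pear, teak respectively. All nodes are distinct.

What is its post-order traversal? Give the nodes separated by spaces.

elm daisy cedar yew teak pear fern

The first element of pre-order is the root; it splits in-order into left and right subtrees.
Root fern: left subtree has 1 node {elm}, right has 5 {daisy, yew, cedar, pear, teak}.
  Root pear: left subtree has 3 nodes {daisy, yew, cedar}, right has 1 {teak}.
    Root yew: left subtree has 1 node {daisy}, right has 1 {cedar}.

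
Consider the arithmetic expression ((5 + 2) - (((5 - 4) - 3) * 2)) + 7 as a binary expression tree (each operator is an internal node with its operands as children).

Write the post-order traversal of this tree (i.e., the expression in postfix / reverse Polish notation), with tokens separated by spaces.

5 2 + 5 4 - 3 - 2 * - 7 +

Post-order on an expression tree gives postfix notation: for each operator, emit left operand, right operand, then the operator.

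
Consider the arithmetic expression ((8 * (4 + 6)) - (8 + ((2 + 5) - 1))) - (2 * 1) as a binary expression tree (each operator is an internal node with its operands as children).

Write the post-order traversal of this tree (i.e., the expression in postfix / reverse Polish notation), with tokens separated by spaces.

Post-order on an expression tree gives postfix notation: for each operator, emit left operand, right operand, then the operator.

8 4 6 + * 8 2 5 + 1 - + - 2 1 * -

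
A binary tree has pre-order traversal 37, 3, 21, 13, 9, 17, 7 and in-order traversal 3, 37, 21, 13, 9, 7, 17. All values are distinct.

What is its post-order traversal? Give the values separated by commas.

3, 7, 17, 9, 13, 21, 37

The first element of pre-order is the root; it splits in-order into left and right subtrees.
Root 37: left subtree has 1 node {3}, right has 5 {21, 13, 9, 7, 17}.
  Root 21: left subtree has 0 nodes { }, right has 4 {13, 9, 7, 17}.
    Root 13: left subtree has 0 nodes { }, right has 3 {9, 7, 17}.
      Root 9: left subtree has 0 nodes { }, right has 2 {7, 17}.
        Root 17: left subtree has 1 node {7}, right has 0 { }.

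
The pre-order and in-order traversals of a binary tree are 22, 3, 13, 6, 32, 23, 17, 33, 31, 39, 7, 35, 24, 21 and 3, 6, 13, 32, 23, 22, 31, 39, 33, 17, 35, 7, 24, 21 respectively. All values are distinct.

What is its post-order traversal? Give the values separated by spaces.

6 23 32 13 3 39 31 33 35 21 24 7 17 22

The first element of pre-order is the root; it splits in-order into left and right subtrees.
Root 22: left subtree has 5 nodes {3, 6, 13, 32, 23}, right has 8 {31, 39, 33, 17, 35, 7, 24, 21}.
  Root 3: left subtree has 0 nodes { }, right has 4 {6, 13, 32, 23}.
    Root 13: left subtree has 1 node {6}, right has 2 {32, 23}.
      Root 32: left subtree has 0 nodes { }, right has 1 {23}.
  Root 17: left subtree has 3 nodes {31, 39, 33}, right has 4 {35, 7, 24, 21}.
    Root 33: left subtree has 2 nodes {31, 39}, right has 0 { }.
      Root 31: left subtree has 0 nodes { }, right has 1 {39}.
    Root 7: left subtree has 1 node {35}, right has 2 {24, 21}.
      Root 24: left subtree has 0 nodes { }, right has 1 {21}.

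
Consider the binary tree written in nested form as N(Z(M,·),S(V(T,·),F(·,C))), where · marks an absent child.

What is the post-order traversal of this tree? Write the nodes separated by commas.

M, Z, T, V, C, F, S, N

Post-order visits the left subtree, then the right subtree, then the node.
At N: go left to Z.
  At Z: go left to M.
    M is a leaf — visit M.
  At Z: no right child.
  Visit Z.
At N: go right to S.
  At S: go left to V.
    At V: go left to T.
      T is a leaf — visit T.
    At V: no right child.
    Visit V.
  At S: go right to F.
    At F: no left child.
    At F: go right to C.
      C is a leaf — visit C.
    Visit F.
  Visit S.
Visit N.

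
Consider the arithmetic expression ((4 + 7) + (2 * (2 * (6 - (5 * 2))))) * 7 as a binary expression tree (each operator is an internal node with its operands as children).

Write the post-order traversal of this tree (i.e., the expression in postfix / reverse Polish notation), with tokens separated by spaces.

4 7 + 2 2 6 5 2 * - * * + 7 *

Post-order on an expression tree gives postfix notation: for each operator, emit left operand, right operand, then the operator.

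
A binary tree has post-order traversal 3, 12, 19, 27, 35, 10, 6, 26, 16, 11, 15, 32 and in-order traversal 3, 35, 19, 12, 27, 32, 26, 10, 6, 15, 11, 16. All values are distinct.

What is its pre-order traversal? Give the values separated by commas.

The last element of post-order is the root; it splits in-order into left and right subtrees.
Root 32: left subtree has 5 nodes {3, 35, 19, 12, 27}, right has 6 {26, 10, 6, 15, 11, 16}.
  Root 35: left subtree has 1 node {3}, right has 3 {19, 12, 27}.
    Root 27: left subtree has 2 nodes {19, 12}, right has 0 { }.
      Root 19: left subtree has 0 nodes { }, right has 1 {12}.
  Root 15: left subtree has 3 nodes {26, 10, 6}, right has 2 {11, 16}.
    Root 26: left subtree has 0 nodes { }, right has 2 {10, 6}.
      Root 6: left subtree has 1 node {10}, right has 0 { }.
    Root 11: left subtree has 0 nodes { }, right has 1 {16}.

32, 35, 3, 27, 19, 12, 15, 26, 6, 10, 11, 16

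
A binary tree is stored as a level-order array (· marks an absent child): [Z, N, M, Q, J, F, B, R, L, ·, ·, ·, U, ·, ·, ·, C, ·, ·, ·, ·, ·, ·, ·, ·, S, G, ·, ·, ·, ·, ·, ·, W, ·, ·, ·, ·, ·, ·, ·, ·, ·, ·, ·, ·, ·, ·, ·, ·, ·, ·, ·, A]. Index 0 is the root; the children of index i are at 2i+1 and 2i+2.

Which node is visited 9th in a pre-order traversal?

Pre-order visits the node, then its left subtree, then its right subtree.
Visit Z.
At Z: go left to N.
  Visit N.
  At N: go left to Q.
    Visit Q.
    At Q: go left to R.
      Visit R.
      At R: no left child.
      At R: go right to C.
        Visit C.
        At C: go left to W.
          W is a leaf — visit W.
        At C: no right child.
    At Q: go right to L.
      L is a leaf — visit L.
  At N: go right to J.
    J is a leaf — visit J.
At Z: go right to M.
  Visit M.
  At M: go left to F.
    Visit F.
    At F: no left child.
    At F: go right to U.
      Visit U.
      At U: go left to S.
        S is a leaf — visit S.
      At U: go right to G.
        Visit G.
        At G: go left to A.
          A is a leaf — visit A.
        At G: no right child.
  At M: go right to B.
    B is a leaf — visit B.
Full pre-order sequence: Z, N, Q, R, C, W, L, J, M, F, U, S, G, A, B.

M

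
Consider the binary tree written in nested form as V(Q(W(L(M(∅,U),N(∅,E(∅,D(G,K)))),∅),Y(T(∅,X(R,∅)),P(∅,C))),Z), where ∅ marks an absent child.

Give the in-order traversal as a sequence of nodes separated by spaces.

M U L N E G D K W Q T R X Y P C V Z

In-order visits the left subtree, then the node, then the right subtree.
At V: go left to Q.
  At Q: go left to W.
    At W: go left to L.
      At L: go left to M.
        At M: no left child.
        Visit M.
        At M: go right to U.
          U is a leaf — visit U.
      Visit L.
      At L: go right to N.
        At N: no left child.
        Visit N.
        At N: go right to E.
          At E: no left child.
          Visit E.
          At E: go right to D.
            At D: go left to G.
              G is a leaf — visit G.
            Visit D.
            At D: go right to K.
              K is a leaf — visit K.
    Visit W.
    At W: no right child.
  Visit Q.
  At Q: go right to Y.
    At Y: go left to T.
      At T: no left child.
      Visit T.
      At T: go right to X.
        At X: go left to R.
          R is a leaf — visit R.
        Visit X.
        At X: no right child.
    Visit Y.
    At Y: go right to P.
      At P: no left child.
      Visit P.
      At P: go right to C.
        C is a leaf — visit C.
Visit V.
At V: go right to Z.
  Z is a leaf — visit Z.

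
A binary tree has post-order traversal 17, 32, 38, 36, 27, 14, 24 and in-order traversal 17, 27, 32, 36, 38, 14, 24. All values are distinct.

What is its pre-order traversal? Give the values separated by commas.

The last element of post-order is the root; it splits in-order into left and right subtrees.
Root 24: left subtree has 6 nodes {17, 27, 32, 36, 38, 14}, right has 0 { }.
  Root 14: left subtree has 5 nodes {17, 27, 32, 36, 38}, right has 0 { }.
    Root 27: left subtree has 1 node {17}, right has 3 {32, 36, 38}.
      Root 36: left subtree has 1 node {32}, right has 1 {38}.

24, 14, 27, 17, 36, 32, 38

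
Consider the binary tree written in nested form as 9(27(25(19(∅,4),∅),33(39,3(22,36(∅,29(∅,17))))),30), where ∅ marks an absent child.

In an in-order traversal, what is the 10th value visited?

In-order visits the left subtree, then the node, then the right subtree.
At 9: go left to 27.
  At 27: go left to 25.
    At 25: go left to 19.
      At 19: no left child.
      Visit 19.
      At 19: go right to 4.
        4 is a leaf — visit 4.
    Visit 25.
    At 25: no right child.
  Visit 27.
  At 27: go right to 33.
    At 33: go left to 39.
      39 is a leaf — visit 39.
    Visit 33.
    At 33: go right to 3.
      At 3: go left to 22.
        22 is a leaf — visit 22.
      Visit 3.
      At 3: go right to 36.
        At 36: no left child.
        Visit 36.
        At 36: go right to 29.
          At 29: no left child.
          Visit 29.
          At 29: go right to 17.
            17 is a leaf — visit 17.
Visit 9.
At 9: go right to 30.
  30 is a leaf — visit 30.
Full in-order sequence: 19, 4, 25, 27, 39, 33, 22, 3, 36, 29, 17, 9, 30.

29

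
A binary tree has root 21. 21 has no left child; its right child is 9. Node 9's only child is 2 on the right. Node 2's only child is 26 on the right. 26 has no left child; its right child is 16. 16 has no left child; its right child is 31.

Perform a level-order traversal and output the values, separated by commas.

Level-order visits nodes level by level from the root, left to right within each level.
Level 0: 21
Level 1: 9
Level 2: 2
Level 3: 26
Level 4: 16
Level 5: 31

21, 9, 2, 26, 16, 31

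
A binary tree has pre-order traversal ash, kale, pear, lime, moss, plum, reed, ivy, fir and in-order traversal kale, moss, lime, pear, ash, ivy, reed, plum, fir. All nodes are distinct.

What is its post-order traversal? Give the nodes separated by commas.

The first element of pre-order is the root; it splits in-order into left and right subtrees.
Root ash: left subtree has 4 nodes {kale, moss, lime, pear}, right has 4 {ivy, reed, plum, fir}.
  Root kale: left subtree has 0 nodes { }, right has 3 {moss, lime, pear}.
    Root pear: left subtree has 2 nodes {moss, lime}, right has 0 { }.
      Root lime: left subtree has 1 node {moss}, right has 0 { }.
  Root plum: left subtree has 2 nodes {ivy, reed}, right has 1 {fir}.
    Root reed: left subtree has 1 node {ivy}, right has 0 { }.

moss, lime, pear, kale, ivy, reed, fir, plum, ash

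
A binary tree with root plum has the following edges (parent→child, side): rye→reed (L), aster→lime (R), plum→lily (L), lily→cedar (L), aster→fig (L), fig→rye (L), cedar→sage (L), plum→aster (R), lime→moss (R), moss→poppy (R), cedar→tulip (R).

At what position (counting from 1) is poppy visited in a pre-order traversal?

12

Pre-order visits the node, then its left subtree, then its right subtree.
Visit plum.
At plum: go left to lily.
  Visit lily.
  At lily: go left to cedar.
    Visit cedar.
    At cedar: go left to sage.
      sage is a leaf — visit sage.
    At cedar: go right to tulip.
      tulip is a leaf — visit tulip.
  At lily: no right child.
At plum: go right to aster.
  Visit aster.
  At aster: go left to fig.
    Visit fig.
    At fig: go left to rye.
      Visit rye.
      At rye: go left to reed.
        reed is a leaf — visit reed.
      At rye: no right child.
    At fig: no right child.
  At aster: go right to lime.
    Visit lime.
    At lime: no left child.
    At lime: go right to moss.
      Visit moss.
      At moss: no left child.
      At moss: go right to poppy.
        poppy is a leaf — visit poppy.
Full pre-order sequence: plum, lily, cedar, sage, tulip, aster, fig, rye, reed, lime, moss, poppy.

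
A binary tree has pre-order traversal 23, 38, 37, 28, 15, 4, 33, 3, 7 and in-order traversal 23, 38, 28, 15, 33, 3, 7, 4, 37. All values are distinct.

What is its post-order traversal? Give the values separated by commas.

7, 3, 33, 4, 15, 28, 37, 38, 23

The first element of pre-order is the root; it splits in-order into left and right subtrees.
Root 23: left subtree has 0 nodes { }, right has 8 {38, 28, 15, 33, 3, 7, 4, 37}.
  Root 38: left subtree has 0 nodes { }, right has 7 {28, 15, 33, 3, 7, 4, 37}.
    Root 37: left subtree has 6 nodes {28, 15, 33, 3, 7, 4}, right has 0 { }.
      Root 28: left subtree has 0 nodes { }, right has 5 {15, 33, 3, 7, 4}.
        Root 15: left subtree has 0 nodes { }, right has 4 {33, 3, 7, 4}.
          Root 4: left subtree has 3 nodes {33, 3, 7}, right has 0 { }.
            Root 33: left subtree has 0 nodes { }, right has 2 {3, 7}.
              Root 3: left subtree has 0 nodes { }, right has 1 {7}.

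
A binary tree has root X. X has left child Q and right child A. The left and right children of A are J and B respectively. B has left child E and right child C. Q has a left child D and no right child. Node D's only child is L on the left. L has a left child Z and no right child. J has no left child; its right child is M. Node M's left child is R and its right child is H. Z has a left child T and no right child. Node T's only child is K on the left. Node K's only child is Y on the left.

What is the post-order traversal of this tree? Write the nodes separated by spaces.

Post-order visits the left subtree, then the right subtree, then the node.
At X: go left to Q.
  At Q: go left to D.
    At D: go left to L.
      At L: go left to Z.
        At Z: go left to T.
          At T: go left to K.
            At K: go left to Y.
              Y is a leaf — visit Y.
            At K: no right child.
            Visit K.
          At T: no right child.
          Visit T.
        At Z: no right child.
        Visit Z.
      At L: no right child.
      Visit L.
    At D: no right child.
    Visit D.
  At Q: no right child.
  Visit Q.
At X: go right to A.
  At A: go left to J.
    At J: no left child.
    At J: go right to M.
      At M: go left to R.
        R is a leaf — visit R.
      At M: go right to H.
        H is a leaf — visit H.
      Visit M.
    Visit J.
  At A: go right to B.
    At B: go left to E.
      E is a leaf — visit E.
    At B: go right to C.
      C is a leaf — visit C.
    Visit B.
  Visit A.
Visit X.

Y K T Z L D Q R H M J E C B A X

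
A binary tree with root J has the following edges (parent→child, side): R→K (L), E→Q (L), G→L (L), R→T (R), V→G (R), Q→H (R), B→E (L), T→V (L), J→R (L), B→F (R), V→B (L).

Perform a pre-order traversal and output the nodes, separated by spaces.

J R K T V B E Q H F G L

Pre-order visits the node, then its left subtree, then its right subtree.
Visit J.
At J: go left to R.
  Visit R.
  At R: go left to K.
    K is a leaf — visit K.
  At R: go right to T.
    Visit T.
    At T: go left to V.
      Visit V.
      At V: go left to B.
        Visit B.
        At B: go left to E.
          Visit E.
          At E: go left to Q.
            Visit Q.
            At Q: no left child.
            At Q: go right to H.
              H is a leaf — visit H.
          At E: no right child.
        At B: go right to F.
          F is a leaf — visit F.
      At V: go right to G.
        Visit G.
        At G: go left to L.
          L is a leaf — visit L.
        At G: no right child.
    At T: no right child.
At J: no right child.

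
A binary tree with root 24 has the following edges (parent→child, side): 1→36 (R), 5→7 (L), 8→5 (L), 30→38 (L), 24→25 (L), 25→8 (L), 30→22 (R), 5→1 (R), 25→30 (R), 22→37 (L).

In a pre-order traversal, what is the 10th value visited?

22

Pre-order visits the node, then its left subtree, then its right subtree.
Visit 24.
At 24: go left to 25.
  Visit 25.
  At 25: go left to 8.
    Visit 8.
    At 8: go left to 5.
      Visit 5.
      At 5: go left to 7.
        7 is a leaf — visit 7.
      At 5: go right to 1.
        Visit 1.
        At 1: no left child.
        At 1: go right to 36.
          36 is a leaf — visit 36.
    At 8: no right child.
  At 25: go right to 30.
    Visit 30.
    At 30: go left to 38.
      38 is a leaf — visit 38.
    At 30: go right to 22.
      Visit 22.
      At 22: go left to 37.
        37 is a leaf — visit 37.
      At 22: no right child.
At 24: no right child.
Full pre-order sequence: 24, 25, 8, 5, 7, 1, 36, 30, 38, 22, 37.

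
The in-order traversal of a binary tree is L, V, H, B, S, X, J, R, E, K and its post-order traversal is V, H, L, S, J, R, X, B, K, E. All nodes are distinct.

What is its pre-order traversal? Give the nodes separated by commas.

The last element of post-order is the root; it splits in-order into left and right subtrees.
Root E: left subtree has 8 nodes {L, V, H, B, S, X, J, R}, right has 1 {K}.
  Root B: left subtree has 3 nodes {L, V, H}, right has 4 {S, X, J, R}.
    Root L: left subtree has 0 nodes { }, right has 2 {V, H}.
      Root H: left subtree has 1 node {V}, right has 0 { }.
    Root X: left subtree has 1 node {S}, right has 2 {J, R}.
      Root R: left subtree has 1 node {J}, right has 0 { }.

E, B, L, H, V, X, S, R, J, K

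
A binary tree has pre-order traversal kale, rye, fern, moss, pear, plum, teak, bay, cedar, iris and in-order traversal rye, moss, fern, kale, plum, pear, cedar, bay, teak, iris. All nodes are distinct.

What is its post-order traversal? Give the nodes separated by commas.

The first element of pre-order is the root; it splits in-order into left and right subtrees.
Root kale: left subtree has 3 nodes {rye, moss, fern}, right has 6 {plum, pear, cedar, bay, teak, iris}.
  Root rye: left subtree has 0 nodes { }, right has 2 {moss, fern}.
    Root fern: left subtree has 1 node {moss}, right has 0 { }.
  Root pear: left subtree has 1 node {plum}, right has 4 {cedar, bay, teak, iris}.
    Root teak: left subtree has 2 nodes {cedar, bay}, right has 1 {iris}.
      Root bay: left subtree has 1 node {cedar}, right has 0 { }.

moss, fern, rye, plum, cedar, bay, iris, teak, pear, kale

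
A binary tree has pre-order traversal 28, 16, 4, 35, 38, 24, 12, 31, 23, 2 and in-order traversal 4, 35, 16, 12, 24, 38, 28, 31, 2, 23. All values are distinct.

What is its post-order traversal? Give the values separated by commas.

35, 4, 12, 24, 38, 16, 2, 23, 31, 28

The first element of pre-order is the root; it splits in-order into left and right subtrees.
Root 28: left subtree has 6 nodes {4, 35, 16, 12, 24, 38}, right has 3 {31, 2, 23}.
  Root 16: left subtree has 2 nodes {4, 35}, right has 3 {12, 24, 38}.
    Root 4: left subtree has 0 nodes { }, right has 1 {35}.
    Root 38: left subtree has 2 nodes {12, 24}, right has 0 { }.
      Root 24: left subtree has 1 node {12}, right has 0 { }.
  Root 31: left subtree has 0 nodes { }, right has 2 {2, 23}.
    Root 23: left subtree has 1 node {2}, right has 0 { }.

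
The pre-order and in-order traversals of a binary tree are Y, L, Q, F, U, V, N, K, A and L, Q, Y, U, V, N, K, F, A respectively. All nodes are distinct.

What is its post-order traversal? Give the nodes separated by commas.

Q, L, K, N, V, U, A, F, Y

The first element of pre-order is the root; it splits in-order into left and right subtrees.
Root Y: left subtree has 2 nodes {L, Q}, right has 6 {U, V, N, K, F, A}.
  Root L: left subtree has 0 nodes { }, right has 1 {Q}.
  Root F: left subtree has 4 nodes {U, V, N, K}, right has 1 {A}.
    Root U: left subtree has 0 nodes { }, right has 3 {V, N, K}.
      Root V: left subtree has 0 nodes { }, right has 2 {N, K}.
        Root N: left subtree has 0 nodes { }, right has 1 {K}.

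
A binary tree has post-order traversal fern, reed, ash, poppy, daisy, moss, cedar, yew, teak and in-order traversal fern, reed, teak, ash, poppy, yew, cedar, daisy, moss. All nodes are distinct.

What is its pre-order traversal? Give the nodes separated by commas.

teak, reed, fern, yew, poppy, ash, cedar, moss, daisy

The last element of post-order is the root; it splits in-order into left and right subtrees.
Root teak: left subtree has 2 nodes {fern, reed}, right has 6 {ash, poppy, yew, cedar, daisy, moss}.
  Root reed: left subtree has 1 node {fern}, right has 0 { }.
  Root yew: left subtree has 2 nodes {ash, poppy}, right has 3 {cedar, daisy, moss}.
    Root poppy: left subtree has 1 node {ash}, right has 0 { }.
    Root cedar: left subtree has 0 nodes { }, right has 2 {daisy, moss}.
      Root moss: left subtree has 1 node {daisy}, right has 0 { }.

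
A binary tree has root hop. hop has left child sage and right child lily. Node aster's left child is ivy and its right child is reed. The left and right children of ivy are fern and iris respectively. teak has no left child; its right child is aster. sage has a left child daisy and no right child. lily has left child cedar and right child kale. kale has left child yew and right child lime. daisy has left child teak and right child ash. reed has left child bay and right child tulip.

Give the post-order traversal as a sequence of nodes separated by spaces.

Post-order visits the left subtree, then the right subtree, then the node.
At hop: go left to sage.
  At sage: go left to daisy.
    At daisy: go left to teak.
      At teak: no left child.
      At teak: go right to aster.
        At aster: go left to ivy.
          At ivy: go left to fern.
            fern is a leaf — visit fern.
          At ivy: go right to iris.
            iris is a leaf — visit iris.
          Visit ivy.
        At aster: go right to reed.
          At reed: go left to bay.
            bay is a leaf — visit bay.
          At reed: go right to tulip.
            tulip is a leaf — visit tulip.
          Visit reed.
        Visit aster.
      Visit teak.
    At daisy: go right to ash.
      ash is a leaf — visit ash.
    Visit daisy.
  At sage: no right child.
  Visit sage.
At hop: go right to lily.
  At lily: go left to cedar.
    cedar is a leaf — visit cedar.
  At lily: go right to kale.
    At kale: go left to yew.
      yew is a leaf — visit yew.
    At kale: go right to lime.
      lime is a leaf — visit lime.
    Visit kale.
  Visit lily.
Visit hop.

fern iris ivy bay tulip reed aster teak ash daisy sage cedar yew lime kale lily hop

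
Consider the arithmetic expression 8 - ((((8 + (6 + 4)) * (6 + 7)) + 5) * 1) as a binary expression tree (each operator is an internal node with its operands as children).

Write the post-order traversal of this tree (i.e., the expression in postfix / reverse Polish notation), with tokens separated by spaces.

Post-order on an expression tree gives postfix notation: for each operator, emit left operand, right operand, then the operator.

8 8 6 4 + + 6 7 + * 5 + 1 * -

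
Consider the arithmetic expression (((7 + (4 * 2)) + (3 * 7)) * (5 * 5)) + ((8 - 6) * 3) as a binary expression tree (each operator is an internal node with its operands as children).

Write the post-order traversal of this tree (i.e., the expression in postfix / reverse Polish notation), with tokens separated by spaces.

Post-order on an expression tree gives postfix notation: for each operator, emit left operand, right operand, then the operator.

7 4 2 * + 3 7 * + 5 5 * * 8 6 - 3 * +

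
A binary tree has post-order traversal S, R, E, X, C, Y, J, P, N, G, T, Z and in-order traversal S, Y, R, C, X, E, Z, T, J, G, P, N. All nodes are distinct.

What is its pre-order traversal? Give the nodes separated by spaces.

The last element of post-order is the root; it splits in-order into left and right subtrees.
Root Z: left subtree has 6 nodes {S, Y, R, C, X, E}, right has 5 {T, J, G, P, N}.
  Root Y: left subtree has 1 node {S}, right has 4 {R, C, X, E}.
    Root C: left subtree has 1 node {R}, right has 2 {X, E}.
      Root X: left subtree has 0 nodes { }, right has 1 {E}.
  Root T: left subtree has 0 nodes { }, right has 4 {J, G, P, N}.
    Root G: left subtree has 1 node {J}, right has 2 {P, N}.
      Root N: left subtree has 1 node {P}, right has 0 { }.

Z Y S C R X E T G J N P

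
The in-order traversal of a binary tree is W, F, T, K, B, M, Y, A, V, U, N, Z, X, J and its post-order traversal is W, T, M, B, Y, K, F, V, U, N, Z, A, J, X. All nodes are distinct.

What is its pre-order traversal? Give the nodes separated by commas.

The last element of post-order is the root; it splits in-order into left and right subtrees.
Root X: left subtree has 12 nodes {W, F, T, K, B, M, Y, A, V, U, N, Z}, right has 1 {J}.
  Root A: left subtree has 7 nodes {W, F, T, K, B, M, Y}, right has 4 {V, U, N, Z}.
    Root F: left subtree has 1 node {W}, right has 5 {T, K, B, M, Y}.
      Root K: left subtree has 1 node {T}, right has 3 {B, M, Y}.
        Root Y: left subtree has 2 nodes {B, M}, right has 0 { }.
          Root B: left subtree has 0 nodes { }, right has 1 {M}.
    Root Z: left subtree has 3 nodes {V, U, N}, right has 0 { }.
      Root N: left subtree has 2 nodes {V, U}, right has 0 { }.
        Root U: left subtree has 1 node {V}, right has 0 { }.

X, A, F, W, K, T, Y, B, M, Z, N, U, V, J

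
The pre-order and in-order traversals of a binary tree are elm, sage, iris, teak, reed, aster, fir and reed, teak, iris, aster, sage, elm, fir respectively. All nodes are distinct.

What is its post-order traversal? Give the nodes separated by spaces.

The first element of pre-order is the root; it splits in-order into left and right subtrees.
Root elm: left subtree has 5 nodes {reed, teak, iris, aster, sage}, right has 1 {fir}.
  Root sage: left subtree has 4 nodes {reed, teak, iris, aster}, right has 0 { }.
    Root iris: left subtree has 2 nodes {reed, teak}, right has 1 {aster}.
      Root teak: left subtree has 1 node {reed}, right has 0 { }.

reed teak aster iris sage fir elm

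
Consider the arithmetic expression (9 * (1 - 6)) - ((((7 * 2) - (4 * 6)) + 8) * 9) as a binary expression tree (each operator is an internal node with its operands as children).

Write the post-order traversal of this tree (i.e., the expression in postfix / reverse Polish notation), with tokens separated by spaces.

Post-order on an expression tree gives postfix notation: for each operator, emit left operand, right operand, then the operator.

9 1 6 - * 7 2 * 4 6 * - 8 + 9 * -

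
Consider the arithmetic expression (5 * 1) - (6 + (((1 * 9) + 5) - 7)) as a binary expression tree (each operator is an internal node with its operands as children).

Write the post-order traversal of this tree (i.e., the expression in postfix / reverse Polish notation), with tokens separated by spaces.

5 1 * 6 1 9 * 5 + 7 - + -

Post-order on an expression tree gives postfix notation: for each operator, emit left operand, right operand, then the operator.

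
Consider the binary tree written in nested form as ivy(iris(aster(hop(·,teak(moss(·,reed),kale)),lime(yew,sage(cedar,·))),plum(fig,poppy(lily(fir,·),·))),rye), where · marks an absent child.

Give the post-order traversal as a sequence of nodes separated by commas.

reed, moss, kale, teak, hop, yew, cedar, sage, lime, aster, fig, fir, lily, poppy, plum, iris, rye, ivy

Post-order visits the left subtree, then the right subtree, then the node.
At ivy: go left to iris.
  At iris: go left to aster.
    At aster: go left to hop.
      At hop: no left child.
      At hop: go right to teak.
        At teak: go left to moss.
          At moss: no left child.
          At moss: go right to reed.
            reed is a leaf — visit reed.
          Visit moss.
        At teak: go right to kale.
          kale is a leaf — visit kale.
        Visit teak.
      Visit hop.
    At aster: go right to lime.
      At lime: go left to yew.
        yew is a leaf — visit yew.
      At lime: go right to sage.
        At sage: go left to cedar.
          cedar is a leaf — visit cedar.
        At sage: no right child.
        Visit sage.
      Visit lime.
    Visit aster.
  At iris: go right to plum.
    At plum: go left to fig.
      fig is a leaf — visit fig.
    At plum: go right to poppy.
      At poppy: go left to lily.
        At lily: go left to fir.
          fir is a leaf — visit fir.
        At lily: no right child.
        Visit lily.
      At poppy: no right child.
      Visit poppy.
    Visit plum.
  Visit iris.
At ivy: go right to rye.
  rye is a leaf — visit rye.
Visit ivy.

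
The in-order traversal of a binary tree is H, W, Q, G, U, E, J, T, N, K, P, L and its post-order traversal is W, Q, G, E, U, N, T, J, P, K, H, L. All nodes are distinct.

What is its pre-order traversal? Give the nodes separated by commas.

The last element of post-order is the root; it splits in-order into left and right subtrees.
Root L: left subtree has 11 nodes {H, W, Q, G, U, E, J, T, N, K, P}, right has 0 { }.
  Root H: left subtree has 0 nodes { }, right has 10 {W, Q, G, U, E, J, T, N, K, P}.
    Root K: left subtree has 8 nodes {W, Q, G, U, E, J, T, N}, right has 1 {P}.
      Root J: left subtree has 5 nodes {W, Q, G, U, E}, right has 2 {T, N}.
        Root U: left subtree has 3 nodes {W, Q, G}, right has 1 {E}.
          Root G: left subtree has 2 nodes {W, Q}, right has 0 { }.
            Root Q: left subtree has 1 node {W}, right has 0 { }.
        Root T: left subtree has 0 nodes { }, right has 1 {N}.

L, H, K, J, U, G, Q, W, E, T, N, P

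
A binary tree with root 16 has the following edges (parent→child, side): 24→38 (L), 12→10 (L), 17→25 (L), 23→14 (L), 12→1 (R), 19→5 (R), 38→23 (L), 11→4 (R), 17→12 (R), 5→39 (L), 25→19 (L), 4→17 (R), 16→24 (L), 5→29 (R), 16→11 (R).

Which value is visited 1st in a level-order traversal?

16

Level-order visits nodes level by level from the root, left to right within each level.
Level 0: 16
Level 1: 24, 11
Level 2: 38, 4
Level 3: 23, 17
Level 4: 14, 25, 12
Level 5: 19, 10, 1
Level 6: 5
Level 7: 39, 29
Full level-order sequence: 16, 24, 11, 38, 4, 23, 17, 14, 25, 12, 19, 10, 1, 5, 39, 29.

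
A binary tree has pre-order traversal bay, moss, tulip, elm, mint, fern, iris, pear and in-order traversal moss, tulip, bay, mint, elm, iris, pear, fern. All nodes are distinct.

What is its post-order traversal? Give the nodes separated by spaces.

The first element of pre-order is the root; it splits in-order into left and right subtrees.
Root bay: left subtree has 2 nodes {moss, tulip}, right has 5 {mint, elm, iris, pear, fern}.
  Root moss: left subtree has 0 nodes { }, right has 1 {tulip}.
  Root elm: left subtree has 1 node {mint}, right has 3 {iris, pear, fern}.
    Root fern: left subtree has 2 nodes {iris, pear}, right has 0 { }.
      Root iris: left subtree has 0 nodes { }, right has 1 {pear}.

tulip moss mint pear iris fern elm bay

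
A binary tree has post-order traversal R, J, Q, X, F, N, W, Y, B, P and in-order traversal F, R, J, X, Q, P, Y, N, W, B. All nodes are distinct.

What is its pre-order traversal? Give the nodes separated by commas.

The last element of post-order is the root; it splits in-order into left and right subtrees.
Root P: left subtree has 5 nodes {F, R, J, X, Q}, right has 4 {Y, N, W, B}.
  Root F: left subtree has 0 nodes { }, right has 4 {R, J, X, Q}.
    Root X: left subtree has 2 nodes {R, J}, right has 1 {Q}.
      Root J: left subtree has 1 node {R}, right has 0 { }.
  Root B: left subtree has 3 nodes {Y, N, W}, right has 0 { }.
    Root Y: left subtree has 0 nodes { }, right has 2 {N, W}.
      Root W: left subtree has 1 node {N}, right has 0 { }.

P, F, X, J, R, Q, B, Y, W, N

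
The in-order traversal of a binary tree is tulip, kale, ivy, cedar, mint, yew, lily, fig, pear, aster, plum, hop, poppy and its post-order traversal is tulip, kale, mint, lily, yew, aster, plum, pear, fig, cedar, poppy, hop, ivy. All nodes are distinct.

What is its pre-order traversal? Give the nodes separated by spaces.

The last element of post-order is the root; it splits in-order into left and right subtrees.
Root ivy: left subtree has 2 nodes {tulip, kale}, right has 10 {cedar, mint, yew, lily, fig, pear, aster, plum, hop, poppy}.
  Root kale: left subtree has 1 node {tulip}, right has 0 { }.
  Root hop: left subtree has 8 nodes {cedar, mint, yew, lily, fig, pear, aster, plum}, right has 1 {poppy}.
    Root cedar: left subtree has 0 nodes { }, right has 7 {mint, yew, lily, fig, pear, aster, plum}.
      Root fig: left subtree has 3 nodes {mint, yew, lily}, right has 3 {pear, aster, plum}.
        Root yew: left subtree has 1 node {mint}, right has 1 {lily}.
        Root pear: left subtree has 0 nodes { }, right has 2 {aster, plum}.
          Root plum: left subtree has 1 node {aster}, right has 0 { }.

ivy kale tulip hop cedar fig yew mint lily pear plum aster poppy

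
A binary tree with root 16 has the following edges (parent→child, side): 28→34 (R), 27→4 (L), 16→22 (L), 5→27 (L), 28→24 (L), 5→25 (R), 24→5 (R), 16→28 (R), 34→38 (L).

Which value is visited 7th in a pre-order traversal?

Pre-order visits the node, then its left subtree, then its right subtree.
Visit 16.
At 16: go left to 22.
  22 is a leaf — visit 22.
At 16: go right to 28.
  Visit 28.
  At 28: go left to 24.
    Visit 24.
    At 24: no left child.
    At 24: go right to 5.
      Visit 5.
      At 5: go left to 27.
        Visit 27.
        At 27: go left to 4.
          4 is a leaf — visit 4.
        At 27: no right child.
      At 5: go right to 25.
        25 is a leaf — visit 25.
  At 28: go right to 34.
    Visit 34.
    At 34: go left to 38.
      38 is a leaf — visit 38.
    At 34: no right child.
Full pre-order sequence: 16, 22, 28, 24, 5, 27, 4, 25, 34, 38.

4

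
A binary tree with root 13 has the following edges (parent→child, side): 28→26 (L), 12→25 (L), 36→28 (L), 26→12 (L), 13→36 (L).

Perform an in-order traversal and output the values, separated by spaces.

In-order visits the left subtree, then the node, then the right subtree.
At 13: go left to 36.
  At 36: go left to 28.
    At 28: go left to 26.
      At 26: go left to 12.
        At 12: go left to 25.
          25 is a leaf — visit 25.
        Visit 12.
        At 12: no right child.
      Visit 26.
      At 26: no right child.
    Visit 28.
    At 28: no right child.
  Visit 36.
  At 36: no right child.
Visit 13.
At 13: no right child.

25 12 26 28 36 13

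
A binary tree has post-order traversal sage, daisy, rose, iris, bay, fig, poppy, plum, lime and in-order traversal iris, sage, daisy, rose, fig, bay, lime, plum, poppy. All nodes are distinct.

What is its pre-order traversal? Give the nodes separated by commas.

lime, fig, iris, rose, daisy, sage, bay, plum, poppy

The last element of post-order is the root; it splits in-order into left and right subtrees.
Root lime: left subtree has 6 nodes {iris, sage, daisy, rose, fig, bay}, right has 2 {plum, poppy}.
  Root fig: left subtree has 4 nodes {iris, sage, daisy, rose}, right has 1 {bay}.
    Root iris: left subtree has 0 nodes { }, right has 3 {sage, daisy, rose}.
      Root rose: left subtree has 2 nodes {sage, daisy}, right has 0 { }.
        Root daisy: left subtree has 1 node {sage}, right has 0 { }.
  Root plum: left subtree has 0 nodes { }, right has 1 {poppy}.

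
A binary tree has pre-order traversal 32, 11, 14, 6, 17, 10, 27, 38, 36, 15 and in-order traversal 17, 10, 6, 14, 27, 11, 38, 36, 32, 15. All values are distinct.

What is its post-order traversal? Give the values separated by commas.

The first element of pre-order is the root; it splits in-order into left and right subtrees.
Root 32: left subtree has 8 nodes {17, 10, 6, 14, 27, 11, 38, 36}, right has 1 {15}.
  Root 11: left subtree has 5 nodes {17, 10, 6, 14, 27}, right has 2 {38, 36}.
    Root 14: left subtree has 3 nodes {17, 10, 6}, right has 1 {27}.
      Root 6: left subtree has 2 nodes {17, 10}, right has 0 { }.
        Root 17: left subtree has 0 nodes { }, right has 1 {10}.
    Root 38: left subtree has 0 nodes { }, right has 1 {36}.

10, 17, 6, 27, 14, 36, 38, 11, 15, 32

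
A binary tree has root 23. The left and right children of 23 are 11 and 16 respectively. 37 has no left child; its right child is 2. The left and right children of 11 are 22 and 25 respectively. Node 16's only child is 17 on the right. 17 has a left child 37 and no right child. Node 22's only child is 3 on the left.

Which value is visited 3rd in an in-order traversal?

In-order visits the left subtree, then the node, then the right subtree.
At 23: go left to 11.
  At 11: go left to 22.
    At 22: go left to 3.
      3 is a leaf — visit 3.
    Visit 22.
    At 22: no right child.
  Visit 11.
  At 11: go right to 25.
    25 is a leaf — visit 25.
Visit 23.
At 23: go right to 16.
  At 16: no left child.
  Visit 16.
  At 16: go right to 17.
    At 17: go left to 37.
      At 37: no left child.
      Visit 37.
      At 37: go right to 2.
        2 is a leaf — visit 2.
    Visit 17.
    At 17: no right child.
Full in-order sequence: 3, 22, 11, 25, 23, 16, 37, 2, 17.

11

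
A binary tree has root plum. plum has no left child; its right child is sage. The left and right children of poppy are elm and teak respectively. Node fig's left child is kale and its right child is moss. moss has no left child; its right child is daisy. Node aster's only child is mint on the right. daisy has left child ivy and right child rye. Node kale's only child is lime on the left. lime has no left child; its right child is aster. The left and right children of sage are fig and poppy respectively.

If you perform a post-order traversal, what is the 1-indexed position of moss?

Post-order visits the left subtree, then the right subtree, then the node.
At plum: no left child.
At plum: go right to sage.
  At sage: go left to fig.
    At fig: go left to kale.
      At kale: go left to lime.
        At lime: no left child.
        At lime: go right to aster.
          At aster: no left child.
          At aster: go right to mint.
            mint is a leaf — visit mint.
          Visit aster.
        Visit lime.
      At kale: no right child.
      Visit kale.
    At fig: go right to moss.
      At moss: no left child.
      At moss: go right to daisy.
        At daisy: go left to ivy.
          ivy is a leaf — visit ivy.
        At daisy: go right to rye.
          rye is a leaf — visit rye.
        Visit daisy.
      Visit moss.
    Visit fig.
  At sage: go right to poppy.
    At poppy: go left to elm.
      elm is a leaf — visit elm.
    At poppy: go right to teak.
      teak is a leaf — visit teak.
    Visit poppy.
  Visit sage.
Visit plum.
Full post-order sequence: mint, aster, lime, kale, ivy, rye, daisy, moss, fig, elm, teak, poppy, sage, plum.

8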